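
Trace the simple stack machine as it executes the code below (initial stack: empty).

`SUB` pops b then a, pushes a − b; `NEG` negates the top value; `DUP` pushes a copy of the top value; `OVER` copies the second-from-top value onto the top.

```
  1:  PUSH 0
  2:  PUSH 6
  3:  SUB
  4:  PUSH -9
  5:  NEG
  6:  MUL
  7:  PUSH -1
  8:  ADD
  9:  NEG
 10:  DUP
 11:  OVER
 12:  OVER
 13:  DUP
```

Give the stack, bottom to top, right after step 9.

[55]

PUSH 0  -> 0
PUSH 6  -> 0 6
SUB     -> -6
PUSH -9 -> -6 -9
NEG     -> -6 9
MUL     -> -54
PUSH -1 -> -54 -1
ADD     -> -55
NEG     -> 55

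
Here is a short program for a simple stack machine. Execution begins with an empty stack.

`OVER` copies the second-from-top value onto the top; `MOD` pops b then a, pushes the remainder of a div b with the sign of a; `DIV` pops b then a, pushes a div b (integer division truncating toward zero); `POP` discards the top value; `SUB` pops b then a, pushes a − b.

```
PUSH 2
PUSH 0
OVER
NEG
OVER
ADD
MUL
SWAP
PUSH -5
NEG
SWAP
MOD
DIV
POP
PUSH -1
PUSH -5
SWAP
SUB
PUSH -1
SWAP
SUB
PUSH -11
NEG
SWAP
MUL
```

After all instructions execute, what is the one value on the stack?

PUSH 2    2
PUSH 0    2 0
OVER      2 0 2
NEG       2 0 -2
OVER      2 0 -2 0
ADD       2 0 -2
MUL       2 0
SWAP      0 2
PUSH -5   0 2 -5
NEG       0 2 5
SWAP      0 5 2
MOD       0 1
DIV       0
POP       (empty)
PUSH -1   -1
PUSH -5   -1 -5
SWAP      -5 -1
SUB       -4
PUSH -1   -4 -1
SWAP      -1 -4
SUB       3
PUSH -11  3 -11
NEG       3 11
SWAP      11 3
MUL       33

33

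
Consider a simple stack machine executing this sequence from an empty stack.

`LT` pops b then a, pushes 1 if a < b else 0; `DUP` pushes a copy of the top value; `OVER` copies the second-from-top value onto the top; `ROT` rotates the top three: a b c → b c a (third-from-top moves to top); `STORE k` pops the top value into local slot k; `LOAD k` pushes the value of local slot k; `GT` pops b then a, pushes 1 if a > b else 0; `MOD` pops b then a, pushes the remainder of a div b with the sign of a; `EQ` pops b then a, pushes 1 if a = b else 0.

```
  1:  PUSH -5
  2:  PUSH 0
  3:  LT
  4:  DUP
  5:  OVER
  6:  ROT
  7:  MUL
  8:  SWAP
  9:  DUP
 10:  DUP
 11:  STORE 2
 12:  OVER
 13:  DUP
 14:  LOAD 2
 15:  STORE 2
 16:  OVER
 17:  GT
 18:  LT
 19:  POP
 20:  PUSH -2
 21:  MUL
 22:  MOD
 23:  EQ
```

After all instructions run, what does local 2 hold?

PUSH -5  [-5]
PUSH 0   [-5, 0]
LT       [1]
DUP      [1, 1]
OVER     [1, 1, 1]
ROT      [1, 1, 1]
MUL      [1, 1]
SWAP     [1, 1]
DUP      [1, 1, 1]
DUP      [1, 1, 1, 1]
STORE 2  [1, 1, 1]
OVER     [1, 1, 1, 1]
DUP      [1, 1, 1, 1, 1]
LOAD 2   [1, 1, 1, 1, 1, 1]
STORE 2  [1, 1, 1, 1, 1]
OVER     [1, 1, 1, 1, 1, 1]
GT       [1, 1, 1, 1, 0]
LT       [1, 1, 1, 0]
POP      [1, 1, 1]
PUSH -2  [1, 1, 1, -2]
MUL      [1, 1, -2]
MOD      [1, 1]
EQ       [1]

1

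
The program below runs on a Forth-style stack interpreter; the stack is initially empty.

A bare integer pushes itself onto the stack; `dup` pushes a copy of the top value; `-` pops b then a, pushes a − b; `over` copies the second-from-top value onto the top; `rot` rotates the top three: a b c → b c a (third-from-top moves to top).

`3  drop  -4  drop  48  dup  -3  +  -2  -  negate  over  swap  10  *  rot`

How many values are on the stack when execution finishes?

3

3      → [3]
drop   → []
-4     → [-4]
drop   → []
48     → [48]
dup    → [48, 48]
-3     → [48, 48, -3]
+      → [48, 45]
-2     → [48, 45, -2]
-      → [48, 47]
negate → [48, -47]
over   → [48, -47, 48]
swap   → [48, 48, -47]
10     → [48, 48, -47, 10]
*      → [48, 48, -470]
rot    → [48, -470, 48]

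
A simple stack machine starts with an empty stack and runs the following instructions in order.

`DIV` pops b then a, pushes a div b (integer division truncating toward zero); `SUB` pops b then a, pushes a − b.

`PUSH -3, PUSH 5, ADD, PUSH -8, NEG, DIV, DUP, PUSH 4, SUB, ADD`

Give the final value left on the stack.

-4

PUSH -3 -> [-3]
PUSH 5  -> [-3, 5]
ADD     -> [2]
PUSH -8 -> [2, -8]
NEG     -> [2, 8]
DIV     -> [0]
DUP     -> [0, 0]
PUSH 4  -> [0, 0, 4]
SUB     -> [0, -4]
ADD     -> [-4]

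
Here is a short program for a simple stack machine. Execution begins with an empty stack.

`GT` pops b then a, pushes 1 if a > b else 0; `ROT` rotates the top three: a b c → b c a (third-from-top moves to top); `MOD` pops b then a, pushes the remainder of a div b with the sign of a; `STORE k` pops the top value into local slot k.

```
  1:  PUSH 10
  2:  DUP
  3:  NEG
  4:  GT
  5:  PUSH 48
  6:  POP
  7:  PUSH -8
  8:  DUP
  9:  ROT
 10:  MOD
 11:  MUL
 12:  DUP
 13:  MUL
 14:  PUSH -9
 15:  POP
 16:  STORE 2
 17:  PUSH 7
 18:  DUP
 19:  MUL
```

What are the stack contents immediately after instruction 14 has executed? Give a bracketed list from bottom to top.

PUSH 10 -> 10
DUP     -> 10 10
NEG     -> 10 -10
GT      -> 1
PUSH 48 -> 1 48
POP     -> 1
PUSH -8 -> 1 -8
DUP     -> 1 -8 -8
ROT     -> -8 -8 1
MOD     -> -8 0
MUL     -> 0
DUP     -> 0 0
MUL     -> 0
PUSH -9 -> 0 -9

[0, -9]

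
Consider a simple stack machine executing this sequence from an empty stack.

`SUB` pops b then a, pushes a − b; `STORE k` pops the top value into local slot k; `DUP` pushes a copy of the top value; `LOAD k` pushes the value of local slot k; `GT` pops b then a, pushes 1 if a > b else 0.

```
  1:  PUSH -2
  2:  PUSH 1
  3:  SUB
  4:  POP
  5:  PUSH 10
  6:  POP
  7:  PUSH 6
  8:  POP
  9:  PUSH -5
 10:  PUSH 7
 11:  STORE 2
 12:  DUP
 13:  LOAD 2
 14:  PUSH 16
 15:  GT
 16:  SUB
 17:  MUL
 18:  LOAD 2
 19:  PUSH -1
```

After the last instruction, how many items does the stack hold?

PUSH -2 -> -2
PUSH 1  -> -2 1
SUB     -> -3
POP     -> (empty)
PUSH 10 -> 10
POP     -> (empty)
PUSH 6  -> 6
POP     -> (empty)
PUSH -5 -> -5
PUSH 7  -> -5 7
STORE 2 -> -5
DUP     -> -5 -5
LOAD 2  -> -5 -5 7
PUSH 16 -> -5 -5 7 16
GT      -> -5 -5 0
SUB     -> -5 -5
MUL     -> 25
LOAD 2  -> 25 7
PUSH -1 -> 25 7 -1

3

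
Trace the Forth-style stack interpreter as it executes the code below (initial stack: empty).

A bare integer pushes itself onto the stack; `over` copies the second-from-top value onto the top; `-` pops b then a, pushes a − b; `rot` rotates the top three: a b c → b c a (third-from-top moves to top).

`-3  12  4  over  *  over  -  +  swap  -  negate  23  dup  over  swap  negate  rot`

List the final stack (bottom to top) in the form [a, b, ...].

-3     -> [-3]
12     -> [-3, 12]
4      -> [-3, 12, 4]
over   -> [-3, 12, 4, 12]
*      -> [-3, 12, 48]
over   -> [-3, 12, 48, 12]
-      -> [-3, 12, 36]
+      -> [-3, 48]
swap   -> [48, -3]
-      -> [51]
negate -> [-51]
23     -> [-51, 23]
dup    -> [-51, 23, 23]
over   -> [-51, 23, 23, 23]
swap   -> [-51, 23, 23, 23]
negate -> [-51, 23, 23, -23]
rot    -> [-51, 23, -23, 23]

[-51, 23, -23, 23]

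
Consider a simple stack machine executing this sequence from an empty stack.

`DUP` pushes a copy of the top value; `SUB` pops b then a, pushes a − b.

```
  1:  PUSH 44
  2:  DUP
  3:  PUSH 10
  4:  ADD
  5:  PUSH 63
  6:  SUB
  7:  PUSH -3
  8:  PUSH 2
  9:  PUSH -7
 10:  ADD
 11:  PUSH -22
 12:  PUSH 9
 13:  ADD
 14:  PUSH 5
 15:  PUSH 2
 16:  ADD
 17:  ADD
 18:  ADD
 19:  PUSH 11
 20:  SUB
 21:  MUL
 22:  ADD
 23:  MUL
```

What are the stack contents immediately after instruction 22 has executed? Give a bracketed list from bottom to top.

PUSH 44   44
DUP       44 44
PUSH 10   44 44 10
ADD       44 54
PUSH 63   44 54 63
SUB       44 -9
PUSH -3   44 -9 -3
PUSH 2    44 -9 -3 2
PUSH -7   44 -9 -3 2 -7
ADD       44 -9 -3 -5
PUSH -22  44 -9 -3 -5 -22
PUSH 9    44 -9 -3 -5 -22 9
ADD       44 -9 -3 -5 -13
PUSH 5    44 -9 -3 -5 -13 5
PUSH 2    44 -9 -3 -5 -13 5 2
ADD       44 -9 -3 -5 -13 7
ADD       44 -9 -3 -5 -6
ADD       44 -9 -3 -11
PUSH 11   44 -9 -3 -11 11
SUB       44 -9 -3 -22
MUL       44 -9 66
ADD       44 57

[44, 57]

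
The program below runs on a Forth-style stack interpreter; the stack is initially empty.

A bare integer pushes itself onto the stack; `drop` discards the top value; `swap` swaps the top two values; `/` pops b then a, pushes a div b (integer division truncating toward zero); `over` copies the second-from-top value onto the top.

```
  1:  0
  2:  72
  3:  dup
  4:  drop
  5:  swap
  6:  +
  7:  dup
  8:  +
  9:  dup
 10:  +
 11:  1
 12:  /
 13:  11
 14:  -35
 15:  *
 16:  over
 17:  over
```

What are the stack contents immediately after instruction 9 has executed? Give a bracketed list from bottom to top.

0     0
72    0 72
dup   0 72 72
drop  0 72
swap  72 0
+     72
dup   72 72
+     144
dup   144 144

[144, 144]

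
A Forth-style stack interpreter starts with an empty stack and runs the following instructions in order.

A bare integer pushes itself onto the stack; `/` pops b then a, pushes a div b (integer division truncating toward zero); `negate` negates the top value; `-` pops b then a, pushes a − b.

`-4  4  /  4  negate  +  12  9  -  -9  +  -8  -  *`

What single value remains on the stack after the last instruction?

-10

-4     -> [-4]
4      -> [-4, 4]
/      -> [-1]
4      -> [-1, 4]
negate -> [-1, -4]
+      -> [-5]
12     -> [-5, 12]
9      -> [-5, 12, 9]
-      -> [-5, 3]
-9     -> [-5, 3, -9]
+      -> [-5, -6]
-8     -> [-5, -6, -8]
-      -> [-5, 2]
*      -> [-10]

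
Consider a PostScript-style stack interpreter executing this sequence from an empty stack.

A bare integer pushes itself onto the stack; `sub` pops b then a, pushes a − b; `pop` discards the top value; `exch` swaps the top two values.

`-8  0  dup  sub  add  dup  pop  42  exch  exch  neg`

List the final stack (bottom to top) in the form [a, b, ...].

-8   -> [-8]
0    -> [-8, 0]
dup  -> [-8, 0, 0]
sub  -> [-8, 0]
add  -> [-8]
dup  -> [-8, -8]
pop  -> [-8]
42   -> [-8, 42]
exch -> [42, -8]
exch -> [-8, 42]
neg  -> [-8, -42]

[-8, -42]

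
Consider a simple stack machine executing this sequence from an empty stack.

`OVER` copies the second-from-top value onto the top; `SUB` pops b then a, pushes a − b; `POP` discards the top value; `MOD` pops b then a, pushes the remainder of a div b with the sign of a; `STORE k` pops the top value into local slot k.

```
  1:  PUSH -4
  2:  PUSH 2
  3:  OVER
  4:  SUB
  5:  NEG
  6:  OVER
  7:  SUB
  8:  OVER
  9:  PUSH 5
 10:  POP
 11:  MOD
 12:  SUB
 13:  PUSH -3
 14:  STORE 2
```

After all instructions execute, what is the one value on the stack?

PUSH -4 : [-4]
PUSH 2  : [-4, 2]
OVER    : [-4, 2, -4]
SUB     : [-4, 6]
NEG     : [-4, -6]
OVER    : [-4, -6, -4]
SUB     : [-4, -2]
OVER    : [-4, -2, -4]
PUSH 5  : [-4, -2, -4, 5]
POP     : [-4, -2, -4]
MOD     : [-4, -2]
SUB     : [-2]
PUSH -3 : [-2, -3]
STORE 2 : [-2]

-2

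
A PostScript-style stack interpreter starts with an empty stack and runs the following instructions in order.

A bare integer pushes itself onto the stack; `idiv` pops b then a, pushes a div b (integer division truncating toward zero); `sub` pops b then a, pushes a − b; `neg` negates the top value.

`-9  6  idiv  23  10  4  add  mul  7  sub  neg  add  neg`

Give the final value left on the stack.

316

-9    [-9]
6     [-9, 6]
idiv  [-1]
23    [-1, 23]
10    [-1, 23, 10]
4     [-1, 23, 10, 4]
add   [-1, 23, 14]
mul   [-1, 322]
7     [-1, 322, 7]
sub   [-1, 315]
neg   [-1, -315]
add   [-316]
neg   [316]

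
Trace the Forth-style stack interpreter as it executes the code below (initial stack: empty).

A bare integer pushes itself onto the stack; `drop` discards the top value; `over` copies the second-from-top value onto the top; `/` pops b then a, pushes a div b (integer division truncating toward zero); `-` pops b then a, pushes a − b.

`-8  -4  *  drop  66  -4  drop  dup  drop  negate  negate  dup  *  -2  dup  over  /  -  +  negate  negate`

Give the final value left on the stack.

4353

-8     : [-8]
-4     : [-8, -4]
*      : [32]
drop   : []
66     : [66]
-4     : [66, -4]
drop   : [66]
dup    : [66, 66]
drop   : [66]
negate : [-66]
negate : [66]
dup    : [66, 66]
*      : [4356]
-2     : [4356, -2]
dup    : [4356, -2, -2]
over   : [4356, -2, -2, -2]
/      : [4356, -2, 1]
-      : [4356, -3]
+      : [4353]
negate : [-4353]
negate : [4353]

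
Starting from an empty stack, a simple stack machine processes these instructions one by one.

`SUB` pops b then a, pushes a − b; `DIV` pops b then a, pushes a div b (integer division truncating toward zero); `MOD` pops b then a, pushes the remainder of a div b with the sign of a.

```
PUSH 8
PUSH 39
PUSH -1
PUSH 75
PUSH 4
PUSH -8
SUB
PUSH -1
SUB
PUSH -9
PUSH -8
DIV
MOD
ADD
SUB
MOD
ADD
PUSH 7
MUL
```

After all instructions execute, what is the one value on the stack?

PUSH 8   8
PUSH 39  8 39
PUSH -1  8 39 -1
PUSH 75  8 39 -1 75
PUSH 4   8 39 -1 75 4
PUSH -8  8 39 -1 75 4 -8
SUB      8 39 -1 75 12
PUSH -1  8 39 -1 75 12 -1
SUB      8 39 -1 75 13
PUSH -9  8 39 -1 75 13 -9
PUSH -8  8 39 -1 75 13 -9 -8
DIV      8 39 -1 75 13 1
MOD      8 39 -1 75 0
ADD      8 39 -1 75
SUB      8 39 -76
MOD      8 39
ADD      47
PUSH 7   47 7
MUL      329

329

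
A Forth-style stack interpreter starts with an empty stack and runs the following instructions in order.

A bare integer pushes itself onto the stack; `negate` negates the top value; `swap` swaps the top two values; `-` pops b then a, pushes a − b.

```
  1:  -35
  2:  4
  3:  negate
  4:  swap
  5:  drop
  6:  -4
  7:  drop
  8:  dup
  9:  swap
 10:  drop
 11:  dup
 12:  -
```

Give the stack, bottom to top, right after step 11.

-35    → -35
4      → -35 4
negate → -35 -4
swap   → -4 -35
drop   → -4
-4     → -4 -4
drop   → -4
dup    → -4 -4
swap   → -4 -4
drop   → -4
dup    → -4 -4

[-4, -4]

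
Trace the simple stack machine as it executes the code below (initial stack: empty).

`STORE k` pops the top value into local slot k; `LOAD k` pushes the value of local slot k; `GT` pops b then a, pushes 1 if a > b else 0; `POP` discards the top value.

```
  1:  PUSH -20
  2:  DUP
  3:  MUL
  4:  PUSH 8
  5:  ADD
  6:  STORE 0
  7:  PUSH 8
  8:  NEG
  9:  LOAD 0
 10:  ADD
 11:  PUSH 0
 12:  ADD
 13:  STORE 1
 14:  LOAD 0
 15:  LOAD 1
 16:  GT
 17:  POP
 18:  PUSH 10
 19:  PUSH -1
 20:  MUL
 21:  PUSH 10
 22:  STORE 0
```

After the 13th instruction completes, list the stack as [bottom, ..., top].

[]

PUSH -20 → [-20]
DUP      → [-20, -20]
MUL      → [400]
PUSH 8   → [400, 8]
ADD      → [408]
STORE 0  → []
PUSH 8   → [8]
NEG      → [-8]
LOAD 0   → [-8, 408]
ADD      → [400]
PUSH 0   → [400, 0]
ADD      → [400]
STORE 1  → []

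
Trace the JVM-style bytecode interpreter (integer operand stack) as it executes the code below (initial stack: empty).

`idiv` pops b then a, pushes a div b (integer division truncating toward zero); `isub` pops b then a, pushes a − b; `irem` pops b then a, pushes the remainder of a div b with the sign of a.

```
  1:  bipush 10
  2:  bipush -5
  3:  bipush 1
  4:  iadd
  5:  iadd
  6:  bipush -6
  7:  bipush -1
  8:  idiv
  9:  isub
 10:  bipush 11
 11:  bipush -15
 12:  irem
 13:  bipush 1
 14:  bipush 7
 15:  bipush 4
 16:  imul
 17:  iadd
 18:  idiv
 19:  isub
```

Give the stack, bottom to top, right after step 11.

[0, 11, -15]

bipush 10  → [10]
bipush -5  → [10, -5]
bipush 1   → [10, -5, 1]
iadd       → [10, -4]
iadd       → [6]
bipush -6  → [6, -6]
bipush -1  → [6, -6, -1]
idiv       → [6, 6]
isub       → [0]
bipush 11  → [0, 11]
bipush -15 → [0, 11, -15]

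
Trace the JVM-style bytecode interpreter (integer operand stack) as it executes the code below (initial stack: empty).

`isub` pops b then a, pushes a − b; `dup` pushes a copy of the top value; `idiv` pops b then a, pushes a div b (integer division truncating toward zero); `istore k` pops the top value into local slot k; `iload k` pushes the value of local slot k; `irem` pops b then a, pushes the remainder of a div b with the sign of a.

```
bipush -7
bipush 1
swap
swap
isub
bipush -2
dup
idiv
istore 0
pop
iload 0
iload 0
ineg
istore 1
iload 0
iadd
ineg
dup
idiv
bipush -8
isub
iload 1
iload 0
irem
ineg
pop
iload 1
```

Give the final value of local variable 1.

-1

bipush -7  -7
bipush 1   -7 1
swap       1 -7
swap       -7 1
isub       -8
bipush -2  -8 -2
dup        -8 -2 -2
idiv       -8 1
istore 0   -8
pop        (empty)
iload 0    1
iload 0    1 1
ineg       1 -1
istore 1   1
iload 0    1 1
iadd       2
ineg       -2
dup        -2 -2
idiv       1
bipush -8  1 -8
isub       9
iload 1    9 -1
iload 0    9 -1 1
irem       9 0
ineg       9 0
pop        9
iload 1    9 -1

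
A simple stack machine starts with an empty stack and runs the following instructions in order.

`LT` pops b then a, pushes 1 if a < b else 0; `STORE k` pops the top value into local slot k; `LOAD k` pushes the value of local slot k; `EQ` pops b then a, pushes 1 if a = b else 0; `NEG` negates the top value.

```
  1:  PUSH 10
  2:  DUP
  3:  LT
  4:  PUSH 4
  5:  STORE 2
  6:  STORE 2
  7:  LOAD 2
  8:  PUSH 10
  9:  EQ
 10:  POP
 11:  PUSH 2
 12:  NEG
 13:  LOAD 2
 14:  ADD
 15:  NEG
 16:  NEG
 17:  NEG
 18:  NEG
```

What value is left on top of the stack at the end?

-2

PUSH 10 : 10
DUP     : 10 10
LT      : 0
PUSH 4  : 0 4
STORE 2 : 0
STORE 2 : (empty)
LOAD 2  : 0
PUSH 10 : 0 10
EQ      : 0
POP     : (empty)
PUSH 2  : 2
NEG     : -2
LOAD 2  : -2 0
ADD     : -2
NEG     : 2
NEG     : -2
NEG     : 2
NEG     : -2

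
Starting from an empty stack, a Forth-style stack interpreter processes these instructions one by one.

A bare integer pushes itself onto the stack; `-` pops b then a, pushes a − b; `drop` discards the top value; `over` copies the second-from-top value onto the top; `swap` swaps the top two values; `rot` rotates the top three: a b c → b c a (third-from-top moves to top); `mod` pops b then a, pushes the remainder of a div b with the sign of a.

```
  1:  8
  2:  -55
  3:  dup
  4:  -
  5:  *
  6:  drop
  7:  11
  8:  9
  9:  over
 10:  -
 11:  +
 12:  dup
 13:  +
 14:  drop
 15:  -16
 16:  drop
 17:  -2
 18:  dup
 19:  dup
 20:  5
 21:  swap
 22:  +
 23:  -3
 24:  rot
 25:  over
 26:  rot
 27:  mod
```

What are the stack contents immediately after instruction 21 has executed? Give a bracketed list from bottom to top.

[-2, -2, 5, -2]

8    → [8]
-55  → [8, -55]
dup  → [8, -55, -55]
-    → [8, 0]
*    → [0]
drop → []
11   → [11]
9    → [11, 9]
over → [11, 9, 11]
-    → [11, -2]
+    → [9]
dup  → [9, 9]
+    → [18]
drop → []
-16  → [-16]
drop → []
-2   → [-2]
dup  → [-2, -2]
dup  → [-2, -2, -2]
5    → [-2, -2, -2, 5]
swap → [-2, -2, 5, -2]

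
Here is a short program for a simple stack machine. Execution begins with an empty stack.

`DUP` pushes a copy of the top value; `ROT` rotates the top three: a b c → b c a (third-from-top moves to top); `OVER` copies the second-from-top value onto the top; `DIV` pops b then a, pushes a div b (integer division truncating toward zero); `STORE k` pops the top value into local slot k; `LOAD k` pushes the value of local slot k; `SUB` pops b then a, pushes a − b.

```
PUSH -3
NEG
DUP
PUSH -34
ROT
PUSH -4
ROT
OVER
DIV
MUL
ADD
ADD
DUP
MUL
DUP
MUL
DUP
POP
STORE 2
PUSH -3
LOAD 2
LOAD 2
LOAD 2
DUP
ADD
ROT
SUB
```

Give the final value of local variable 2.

456976

PUSH -3  -> -3
NEG      -> 3
DUP      -> 3 3
PUSH -34 -> 3 3 -34
ROT      -> 3 -34 3
PUSH -4  -> 3 -34 3 -4
ROT      -> 3 3 -4 -34
OVER     -> 3 3 -4 -34 -4
DIV      -> 3 3 -4 8
MUL      -> 3 3 -32
ADD      -> 3 -29
ADD      -> -26
DUP      -> -26 -26
MUL      -> 676
DUP      -> 676 676
MUL      -> 456976
DUP      -> 456976 456976
POP      -> 456976
STORE 2  -> (empty)
PUSH -3  -> -3
LOAD 2   -> -3 456976
LOAD 2   -> -3 456976 456976
LOAD 2   -> -3 456976 456976 456976
DUP      -> -3 456976 456976 456976 456976
ADD      -> -3 456976 456976 913952
ROT      -> -3 456976 913952 456976
SUB      -> -3 456976 456976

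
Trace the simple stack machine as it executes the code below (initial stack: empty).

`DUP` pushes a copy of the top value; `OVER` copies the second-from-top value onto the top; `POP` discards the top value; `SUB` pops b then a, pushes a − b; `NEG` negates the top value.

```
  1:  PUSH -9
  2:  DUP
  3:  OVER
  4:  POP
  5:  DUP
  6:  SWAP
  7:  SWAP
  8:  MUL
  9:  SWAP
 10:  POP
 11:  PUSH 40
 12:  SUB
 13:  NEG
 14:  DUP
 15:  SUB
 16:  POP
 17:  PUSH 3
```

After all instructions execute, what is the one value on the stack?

3

PUSH -9 -> -9
DUP     -> -9 -9
OVER    -> -9 -9 -9
POP     -> -9 -9
DUP     -> -9 -9 -9
SWAP    -> -9 -9 -9
SWAP    -> -9 -9 -9
MUL     -> -9 81
SWAP    -> 81 -9
POP     -> 81
PUSH 40 -> 81 40
SUB     -> 41
NEG     -> -41
DUP     -> -41 -41
SUB     -> 0
POP     -> (empty)
PUSH 3  -> 3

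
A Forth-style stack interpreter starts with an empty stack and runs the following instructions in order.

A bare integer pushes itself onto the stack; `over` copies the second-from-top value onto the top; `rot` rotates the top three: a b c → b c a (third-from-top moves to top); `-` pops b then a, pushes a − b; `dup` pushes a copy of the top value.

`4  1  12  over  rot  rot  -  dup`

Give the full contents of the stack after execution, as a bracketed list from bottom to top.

4    : [4]
1    : [4, 1]
12   : [4, 1, 12]
over : [4, 1, 12, 1]
rot  : [4, 12, 1, 1]
rot  : [4, 1, 1, 12]
-    : [4, 1, -11]
dup  : [4, 1, -11, -11]

[4, 1, -11, -11]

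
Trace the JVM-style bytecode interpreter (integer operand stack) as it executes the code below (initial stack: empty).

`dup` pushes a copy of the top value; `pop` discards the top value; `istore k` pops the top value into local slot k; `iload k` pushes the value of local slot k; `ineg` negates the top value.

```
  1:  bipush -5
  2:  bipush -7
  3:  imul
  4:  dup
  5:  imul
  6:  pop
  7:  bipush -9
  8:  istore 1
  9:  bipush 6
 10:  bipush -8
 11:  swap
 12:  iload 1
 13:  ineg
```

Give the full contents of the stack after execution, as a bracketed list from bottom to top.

[-8, 6, 9]

bipush -5 -> [-5]
bipush -7 -> [-5, -7]
imul      -> [35]
dup       -> [35, 35]
imul      -> [1225]
pop       -> []
bipush -9 -> [-9]
istore 1  -> []
bipush 6  -> [6]
bipush -8 -> [6, -8]
swap      -> [-8, 6]
iload 1   -> [-8, 6, -9]
ineg      -> [-8, 6, 9]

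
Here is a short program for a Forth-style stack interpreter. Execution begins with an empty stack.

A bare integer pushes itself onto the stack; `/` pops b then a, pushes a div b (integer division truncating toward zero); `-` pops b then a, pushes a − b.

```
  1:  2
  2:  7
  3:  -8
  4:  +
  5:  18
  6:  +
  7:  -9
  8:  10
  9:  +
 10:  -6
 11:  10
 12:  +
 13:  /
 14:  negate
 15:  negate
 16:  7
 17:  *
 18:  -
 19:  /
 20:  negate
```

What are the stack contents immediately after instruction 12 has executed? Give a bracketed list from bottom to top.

[2, 17, 1, 4]

2  : [2]
7  : [2, 7]
-8 : [2, 7, -8]
+  : [2, -1]
18 : [2, -1, 18]
+  : [2, 17]
-9 : [2, 17, -9]
10 : [2, 17, -9, 10]
+  : [2, 17, 1]
-6 : [2, 17, 1, -6]
10 : [2, 17, 1, -6, 10]
+  : [2, 17, 1, 4]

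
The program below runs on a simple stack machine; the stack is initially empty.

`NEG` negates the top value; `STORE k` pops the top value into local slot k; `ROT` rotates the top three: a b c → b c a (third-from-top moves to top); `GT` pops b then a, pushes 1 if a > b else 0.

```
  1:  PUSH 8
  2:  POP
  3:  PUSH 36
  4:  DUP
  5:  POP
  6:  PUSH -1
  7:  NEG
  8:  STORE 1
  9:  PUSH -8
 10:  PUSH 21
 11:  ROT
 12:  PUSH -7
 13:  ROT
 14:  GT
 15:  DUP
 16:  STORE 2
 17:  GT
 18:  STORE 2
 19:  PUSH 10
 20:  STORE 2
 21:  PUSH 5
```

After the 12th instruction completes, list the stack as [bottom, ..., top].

[-8, 21, 36, -7]

PUSH 8   [8]
POP      []
PUSH 36  [36]
DUP      [36, 36]
POP      [36]
PUSH -1  [36, -1]
NEG      [36, 1]
STORE 1  [36]
PUSH -8  [36, -8]
PUSH 21  [36, -8, 21]
ROT      [-8, 21, 36]
PUSH -7  [-8, 21, 36, -7]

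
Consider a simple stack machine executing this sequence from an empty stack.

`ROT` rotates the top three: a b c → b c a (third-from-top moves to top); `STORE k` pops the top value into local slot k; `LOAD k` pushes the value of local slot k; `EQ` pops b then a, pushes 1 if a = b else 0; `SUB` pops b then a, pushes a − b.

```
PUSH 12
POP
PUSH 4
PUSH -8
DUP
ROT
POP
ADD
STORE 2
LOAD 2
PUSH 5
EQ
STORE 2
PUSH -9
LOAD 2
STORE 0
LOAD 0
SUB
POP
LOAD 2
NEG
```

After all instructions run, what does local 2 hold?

PUSH 12 → [12]
POP     → []
PUSH 4  → [4]
PUSH -8 → [4, -8]
DUP     → [4, -8, -8]
ROT     → [-8, -8, 4]
POP     → [-8, -8]
ADD     → [-16]
STORE 2 → []
LOAD 2  → [-16]
PUSH 5  → [-16, 5]
EQ      → [0]
STORE 2 → []
PUSH -9 → [-9]
LOAD 2  → [-9, 0]
STORE 0 → [-9]
LOAD 0  → [-9, 0]
SUB     → [-9]
POP     → []
LOAD 2  → [0]
NEG     → [0]

0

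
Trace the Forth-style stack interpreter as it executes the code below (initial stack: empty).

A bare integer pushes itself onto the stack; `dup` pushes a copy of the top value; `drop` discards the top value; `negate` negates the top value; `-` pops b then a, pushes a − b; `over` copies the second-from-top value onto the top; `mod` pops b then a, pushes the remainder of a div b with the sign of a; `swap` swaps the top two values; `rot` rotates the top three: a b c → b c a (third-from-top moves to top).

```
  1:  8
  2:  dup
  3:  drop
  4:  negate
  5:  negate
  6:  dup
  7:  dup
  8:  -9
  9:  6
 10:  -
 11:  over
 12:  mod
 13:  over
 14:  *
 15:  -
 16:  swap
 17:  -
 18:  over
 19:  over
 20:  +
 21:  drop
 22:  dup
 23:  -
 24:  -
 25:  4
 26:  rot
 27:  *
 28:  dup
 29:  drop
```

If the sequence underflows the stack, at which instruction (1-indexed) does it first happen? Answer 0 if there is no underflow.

8       [8]
dup     [8, 8]
drop    [8]
negate  [-8]
negate  [8]
dup     [8, 8]
dup     [8, 8, 8]
-9      [8, 8, 8, -9]
6       [8, 8, 8, -9, 6]
-       [8, 8, 8, -15]
over    [8, 8, 8, -15, 8]
mod     [8, 8, 8, -7]
over    [8, 8, 8, -7, 8]
*       [8, 8, 8, -56]
-       [8, 8, 64]
swap    [8, 64, 8]
-       [8, 56]
over    [8, 56, 8]
over    [8, 56, 8, 56]
+       [8, 56, 64]
drop    [8, 56]
dup     [8, 56, 56]
-       [8, 0]
-       [8]
4       [8, 4]
rot  — needs 3 operands, stack has 2 → underflow

26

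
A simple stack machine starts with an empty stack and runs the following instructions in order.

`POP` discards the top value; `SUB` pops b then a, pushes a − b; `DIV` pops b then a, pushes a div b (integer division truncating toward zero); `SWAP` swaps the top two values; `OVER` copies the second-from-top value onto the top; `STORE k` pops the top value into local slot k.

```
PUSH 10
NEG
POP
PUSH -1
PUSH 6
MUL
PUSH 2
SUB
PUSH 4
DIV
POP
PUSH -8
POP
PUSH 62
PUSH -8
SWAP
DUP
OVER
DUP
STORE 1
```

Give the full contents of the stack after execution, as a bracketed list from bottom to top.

PUSH 10 → 10
NEG     → -10
POP     → (empty)
PUSH -1 → -1
PUSH 6  → -1 6
MUL     → -6
PUSH 2  → -6 2
SUB     → -8
PUSH 4  → -8 4
DIV     → -2
POP     → (empty)
PUSH -8 → -8
POP     → (empty)
PUSH 62 → 62
PUSH -8 → 62 -8
SWAP    → -8 62
DUP     → -8 62 62
OVER    → -8 62 62 62
DUP     → -8 62 62 62 62
STORE 1 → -8 62 62 62

[-8, 62, 62, 62]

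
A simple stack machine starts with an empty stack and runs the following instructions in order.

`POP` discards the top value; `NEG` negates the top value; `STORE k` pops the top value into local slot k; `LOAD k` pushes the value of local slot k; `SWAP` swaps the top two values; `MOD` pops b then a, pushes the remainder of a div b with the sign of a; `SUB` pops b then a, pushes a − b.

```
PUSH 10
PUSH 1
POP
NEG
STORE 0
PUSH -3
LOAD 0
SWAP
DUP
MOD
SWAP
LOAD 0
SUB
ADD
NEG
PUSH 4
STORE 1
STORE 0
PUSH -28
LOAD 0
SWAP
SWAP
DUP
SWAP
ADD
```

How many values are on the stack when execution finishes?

PUSH 10  → 10
PUSH 1   → 10 1
POP      → 10
NEG      → -10
STORE 0  → (empty)
PUSH -3  → -3
LOAD 0   → -3 -10
SWAP     → -10 -3
DUP      → -10 -3 -3
MOD      → -10 0
SWAP     → 0 -10
LOAD 0   → 0 -10 -10
SUB      → 0 0
ADD      → 0
NEG      → 0
PUSH 4   → 0 4
STORE 1  → 0
STORE 0  → (empty)
PUSH -28 → -28
LOAD 0   → -28 0
SWAP     → 0 -28
SWAP     → -28 0
DUP      → -28 0 0
SWAP     → -28 0 0
ADD      → -28 0

2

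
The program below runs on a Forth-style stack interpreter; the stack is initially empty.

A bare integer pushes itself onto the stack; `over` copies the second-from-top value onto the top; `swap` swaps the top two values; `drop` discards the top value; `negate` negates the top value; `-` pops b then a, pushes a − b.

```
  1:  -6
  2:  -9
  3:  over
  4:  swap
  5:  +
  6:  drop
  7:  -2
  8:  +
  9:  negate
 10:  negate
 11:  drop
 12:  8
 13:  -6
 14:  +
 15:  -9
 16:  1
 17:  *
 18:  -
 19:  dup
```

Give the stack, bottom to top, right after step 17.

[2, -9]

-6     → -6
-9     → -6 -9
over   → -6 -9 -6
swap   → -6 -6 -9
+      → -6 -15
drop   → -6
-2     → -6 -2
+      → -8
negate → 8
negate → -8
drop   → (empty)
8      → 8
-6     → 8 -6
+      → 2
-9     → 2 -9
1      → 2 -9 1
*      → 2 -9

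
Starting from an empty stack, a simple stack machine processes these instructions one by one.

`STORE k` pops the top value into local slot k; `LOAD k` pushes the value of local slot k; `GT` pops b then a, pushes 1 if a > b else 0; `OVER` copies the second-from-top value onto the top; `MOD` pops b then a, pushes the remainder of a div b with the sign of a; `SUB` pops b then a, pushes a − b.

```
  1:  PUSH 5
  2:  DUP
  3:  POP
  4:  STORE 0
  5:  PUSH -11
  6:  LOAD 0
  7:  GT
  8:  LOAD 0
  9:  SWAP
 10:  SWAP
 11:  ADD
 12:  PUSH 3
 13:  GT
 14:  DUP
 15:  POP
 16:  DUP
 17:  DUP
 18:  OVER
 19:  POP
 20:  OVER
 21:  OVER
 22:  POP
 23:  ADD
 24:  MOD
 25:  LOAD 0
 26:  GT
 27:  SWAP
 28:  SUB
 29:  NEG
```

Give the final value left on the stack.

PUSH 5    5
DUP       5 5
POP       5
STORE 0   (empty)
PUSH -11  -11
LOAD 0    -11 5
GT        0
LOAD 0    0 5
SWAP      5 0
SWAP      0 5
ADD       5
PUSH 3    5 3
GT        1
DUP       1 1
POP       1
DUP       1 1
DUP       1 1 1
OVER      1 1 1 1
POP       1 1 1
OVER      1 1 1 1
OVER      1 1 1 1 1
POP       1 1 1 1
ADD       1 1 2
MOD       1 1
LOAD 0    1 1 5
GT        1 0
SWAP      0 1
SUB       -1
NEG       1

1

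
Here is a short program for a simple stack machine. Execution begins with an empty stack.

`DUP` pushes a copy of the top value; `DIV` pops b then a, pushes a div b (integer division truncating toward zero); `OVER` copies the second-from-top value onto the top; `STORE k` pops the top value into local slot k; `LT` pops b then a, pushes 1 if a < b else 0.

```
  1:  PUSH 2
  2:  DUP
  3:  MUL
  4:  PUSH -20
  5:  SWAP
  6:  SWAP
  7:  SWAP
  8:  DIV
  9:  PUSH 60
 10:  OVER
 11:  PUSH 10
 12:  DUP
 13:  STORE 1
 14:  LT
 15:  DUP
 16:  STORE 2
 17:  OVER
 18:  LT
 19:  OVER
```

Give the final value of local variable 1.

10

PUSH 2    2
DUP       2 2
MUL       4
PUSH -20  4 -20
SWAP      -20 4
SWAP      4 -20
SWAP      -20 4
DIV       -5
PUSH 60   -5 60
OVER      -5 60 -5
PUSH 10   -5 60 -5 10
DUP       -5 60 -5 10 10
STORE 1   -5 60 -5 10
LT        -5 60 1
DUP       -5 60 1 1
STORE 2   -5 60 1
OVER      -5 60 1 60
LT        -5 60 1
OVER      -5 60 1 60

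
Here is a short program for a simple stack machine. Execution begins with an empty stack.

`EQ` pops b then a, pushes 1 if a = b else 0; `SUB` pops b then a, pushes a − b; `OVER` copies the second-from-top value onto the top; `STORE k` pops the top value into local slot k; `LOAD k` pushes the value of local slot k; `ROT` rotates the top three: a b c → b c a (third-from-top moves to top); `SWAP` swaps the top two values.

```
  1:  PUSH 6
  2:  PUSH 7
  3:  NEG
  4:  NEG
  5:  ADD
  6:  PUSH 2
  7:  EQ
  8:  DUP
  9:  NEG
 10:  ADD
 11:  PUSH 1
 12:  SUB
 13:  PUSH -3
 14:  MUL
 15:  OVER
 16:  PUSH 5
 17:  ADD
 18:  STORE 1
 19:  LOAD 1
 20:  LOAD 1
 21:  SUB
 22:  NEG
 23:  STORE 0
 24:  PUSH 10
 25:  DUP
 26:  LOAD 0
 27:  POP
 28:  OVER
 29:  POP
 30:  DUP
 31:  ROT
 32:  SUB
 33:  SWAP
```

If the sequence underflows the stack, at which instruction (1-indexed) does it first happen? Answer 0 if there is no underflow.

PUSH 6  -> [6]
PUSH 7  -> [6, 7]
NEG     -> [6, -7]
NEG     -> [6, 7]
ADD     -> [13]
PUSH 2  -> [13, 2]
EQ      -> [0]
DUP     -> [0, 0]
NEG     -> [0, 0]
ADD     -> [0]
PUSH 1  -> [0, 1]
SUB     -> [-1]
PUSH -3 -> [-1, -3]
MUL     -> [3]
OVER  — needs 2 operands, stack has 1 → underflow

15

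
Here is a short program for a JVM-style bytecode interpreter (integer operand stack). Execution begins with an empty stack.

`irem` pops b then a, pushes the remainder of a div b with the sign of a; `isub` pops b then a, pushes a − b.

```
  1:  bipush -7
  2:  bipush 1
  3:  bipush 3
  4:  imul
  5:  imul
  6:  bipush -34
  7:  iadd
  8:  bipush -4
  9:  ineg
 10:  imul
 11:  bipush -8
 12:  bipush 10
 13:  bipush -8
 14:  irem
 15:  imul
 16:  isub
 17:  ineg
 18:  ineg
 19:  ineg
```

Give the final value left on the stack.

204

bipush -7  → [-7]
bipush 1   → [-7, 1]
bipush 3   → [-7, 1, 3]
imul       → [-7, 3]
imul       → [-21]
bipush -34 → [-21, -34]
iadd       → [-55]
bipush -4  → [-55, -4]
ineg       → [-55, 4]
imul       → [-220]
bipush -8  → [-220, -8]
bipush 10  → [-220, -8, 10]
bipush -8  → [-220, -8, 10, -8]
irem       → [-220, -8, 2]
imul       → [-220, -16]
isub       → [-204]
ineg       → [204]
ineg       → [-204]
ineg       → [204]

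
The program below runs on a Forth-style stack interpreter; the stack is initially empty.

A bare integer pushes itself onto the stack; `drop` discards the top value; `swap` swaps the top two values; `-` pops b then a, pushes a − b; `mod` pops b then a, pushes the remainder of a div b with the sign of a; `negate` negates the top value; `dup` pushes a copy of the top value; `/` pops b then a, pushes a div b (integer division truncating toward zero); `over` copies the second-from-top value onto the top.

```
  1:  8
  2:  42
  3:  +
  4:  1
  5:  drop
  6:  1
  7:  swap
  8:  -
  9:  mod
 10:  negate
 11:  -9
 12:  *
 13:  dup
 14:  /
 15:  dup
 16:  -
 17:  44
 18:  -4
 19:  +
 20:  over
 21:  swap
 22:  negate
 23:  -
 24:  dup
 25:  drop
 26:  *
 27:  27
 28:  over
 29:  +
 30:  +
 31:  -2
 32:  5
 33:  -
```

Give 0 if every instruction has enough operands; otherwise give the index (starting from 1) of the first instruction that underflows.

8     8
42    8 42
+     50
1     50 1
drop  50
1     50 1
swap  1 50
-     -49
mod  — needs 2 operands, stack has 1 → underflow

9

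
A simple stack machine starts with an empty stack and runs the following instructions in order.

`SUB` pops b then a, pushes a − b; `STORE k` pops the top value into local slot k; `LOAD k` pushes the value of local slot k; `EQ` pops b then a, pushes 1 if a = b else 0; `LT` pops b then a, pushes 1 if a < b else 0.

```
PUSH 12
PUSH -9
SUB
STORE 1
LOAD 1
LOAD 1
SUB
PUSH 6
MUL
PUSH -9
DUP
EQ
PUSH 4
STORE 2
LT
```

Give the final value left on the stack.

1

PUSH 12 -> 12
PUSH -9 -> 12 -9
SUB     -> 21
STORE 1 -> (empty)
LOAD 1  -> 21
LOAD 1  -> 21 21
SUB     -> 0
PUSH 6  -> 0 6
MUL     -> 0
PUSH -9 -> 0 -9
DUP     -> 0 -9 -9
EQ      -> 0 1
PUSH 4  -> 0 1 4
STORE 2 -> 0 1
LT      -> 1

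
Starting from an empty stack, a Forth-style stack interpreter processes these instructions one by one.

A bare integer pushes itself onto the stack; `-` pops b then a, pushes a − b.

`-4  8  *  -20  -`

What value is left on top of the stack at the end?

-12

-4  : [-4]
8   : [-4, 8]
*   : [-32]
-20 : [-32, -20]
-   : [-12]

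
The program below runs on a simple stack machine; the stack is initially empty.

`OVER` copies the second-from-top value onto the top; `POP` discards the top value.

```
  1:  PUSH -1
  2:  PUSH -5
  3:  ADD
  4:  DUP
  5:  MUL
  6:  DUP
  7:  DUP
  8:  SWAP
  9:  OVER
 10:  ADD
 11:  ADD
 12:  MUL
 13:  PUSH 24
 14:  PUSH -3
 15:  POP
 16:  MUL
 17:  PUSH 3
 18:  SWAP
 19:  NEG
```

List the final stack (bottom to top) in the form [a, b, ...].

[3, -93312]

PUSH -1 : -1
PUSH -5 : -1 -5
ADD     : -6
DUP     : -6 -6
MUL     : 36
DUP     : 36 36
DUP     : 36 36 36
SWAP    : 36 36 36
OVER    : 36 36 36 36
ADD     : 36 36 72
ADD     : 36 108
MUL     : 3888
PUSH 24 : 3888 24
PUSH -3 : 3888 24 -3
POP     : 3888 24
MUL     : 93312
PUSH 3  : 93312 3
SWAP    : 3 93312
NEG     : 3 -93312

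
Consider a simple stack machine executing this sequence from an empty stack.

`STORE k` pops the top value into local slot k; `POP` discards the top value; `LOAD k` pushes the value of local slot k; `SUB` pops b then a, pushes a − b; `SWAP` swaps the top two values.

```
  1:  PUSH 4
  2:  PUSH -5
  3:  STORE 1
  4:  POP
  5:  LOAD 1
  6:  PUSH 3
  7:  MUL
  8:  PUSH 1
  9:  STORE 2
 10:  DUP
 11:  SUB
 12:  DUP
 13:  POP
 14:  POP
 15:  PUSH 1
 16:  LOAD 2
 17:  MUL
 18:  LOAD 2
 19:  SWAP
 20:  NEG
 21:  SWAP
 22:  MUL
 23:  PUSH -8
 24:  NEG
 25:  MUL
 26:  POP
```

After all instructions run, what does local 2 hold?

1

PUSH 4  -> 4
PUSH -5 -> 4 -5
STORE 1 -> 4
POP     -> (empty)
LOAD 1  -> -5
PUSH 3  -> -5 3
MUL     -> -15
PUSH 1  -> -15 1
STORE 2 -> -15
DUP     -> -15 -15
SUB     -> 0
DUP     -> 0 0
POP     -> 0
POP     -> (empty)
PUSH 1  -> 1
LOAD 2  -> 1 1
MUL     -> 1
LOAD 2  -> 1 1
SWAP    -> 1 1
NEG     -> 1 -1
SWAP    -> -1 1
MUL     -> -1
PUSH -8 -> -1 -8
NEG     -> -1 8
MUL     -> -8
POP     -> (empty)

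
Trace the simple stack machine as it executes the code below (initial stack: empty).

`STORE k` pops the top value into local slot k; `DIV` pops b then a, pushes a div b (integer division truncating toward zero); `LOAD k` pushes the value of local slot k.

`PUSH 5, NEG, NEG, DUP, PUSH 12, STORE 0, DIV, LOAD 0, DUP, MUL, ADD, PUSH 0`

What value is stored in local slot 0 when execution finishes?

PUSH 5  → [5]
NEG     → [-5]
NEG     → [5]
DUP     → [5, 5]
PUSH 12 → [5, 5, 12]
STORE 0 → [5, 5]
DIV     → [1]
LOAD 0  → [1, 12]
DUP     → [1, 12, 12]
MUL     → [1, 144]
ADD     → [145]
PUSH 0  → [145, 0]

12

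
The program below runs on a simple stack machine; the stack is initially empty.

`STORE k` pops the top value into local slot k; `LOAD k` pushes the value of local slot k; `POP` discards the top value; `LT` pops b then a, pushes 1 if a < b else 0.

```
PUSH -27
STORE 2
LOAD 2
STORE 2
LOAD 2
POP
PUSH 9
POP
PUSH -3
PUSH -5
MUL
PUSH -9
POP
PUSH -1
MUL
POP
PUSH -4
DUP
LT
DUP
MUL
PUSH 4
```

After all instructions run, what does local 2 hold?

PUSH -27 -> [-27]
STORE 2  -> []
LOAD 2   -> [-27]
STORE 2  -> []
LOAD 2   -> [-27]
POP      -> []
PUSH 9   -> [9]
POP      -> []
PUSH -3  -> [-3]
PUSH -5  -> [-3, -5]
MUL      -> [15]
PUSH -9  -> [15, -9]
POP      -> [15]
PUSH -1  -> [15, -1]
MUL      -> [-15]
POP      -> []
PUSH -4  -> [-4]
DUP      -> [-4, -4]
LT       -> [0]
DUP      -> [0, 0]
MUL      -> [0]
PUSH 4   -> [0, 4]

-27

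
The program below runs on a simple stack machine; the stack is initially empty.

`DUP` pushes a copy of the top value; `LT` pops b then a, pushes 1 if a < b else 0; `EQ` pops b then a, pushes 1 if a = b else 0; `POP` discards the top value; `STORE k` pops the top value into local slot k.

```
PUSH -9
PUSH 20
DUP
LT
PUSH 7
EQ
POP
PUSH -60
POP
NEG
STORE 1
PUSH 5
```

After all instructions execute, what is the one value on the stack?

5

PUSH -9  : [-9]
PUSH 20  : [-9, 20]
DUP      : [-9, 20, 20]
LT       : [-9, 0]
PUSH 7   : [-9, 0, 7]
EQ       : [-9, 0]
POP      : [-9]
PUSH -60 : [-9, -60]
POP      : [-9]
NEG      : [9]
STORE 1  : []
PUSH 5   : [5]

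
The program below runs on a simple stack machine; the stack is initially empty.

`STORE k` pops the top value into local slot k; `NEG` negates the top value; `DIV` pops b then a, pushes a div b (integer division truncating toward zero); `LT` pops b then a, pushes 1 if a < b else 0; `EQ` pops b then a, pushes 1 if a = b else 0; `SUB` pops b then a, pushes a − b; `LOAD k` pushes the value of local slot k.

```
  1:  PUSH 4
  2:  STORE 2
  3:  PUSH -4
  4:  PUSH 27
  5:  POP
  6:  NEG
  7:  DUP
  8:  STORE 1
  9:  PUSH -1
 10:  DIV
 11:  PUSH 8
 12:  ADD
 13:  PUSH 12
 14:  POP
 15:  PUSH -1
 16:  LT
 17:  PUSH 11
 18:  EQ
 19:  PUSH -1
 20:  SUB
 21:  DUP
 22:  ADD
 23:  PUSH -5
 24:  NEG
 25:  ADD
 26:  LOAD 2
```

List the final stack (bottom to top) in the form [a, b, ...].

PUSH 4   4
STORE 2  (empty)
PUSH -4  -4
PUSH 27  -4 27
POP      -4
NEG      4
DUP      4 4
STORE 1  4
PUSH -1  4 -1
DIV      -4
PUSH 8   -4 8
ADD      4
PUSH 12  4 12
POP      4
PUSH -1  4 -1
LT       0
PUSH 11  0 11
EQ       0
PUSH -1  0 -1
SUB      1
DUP      1 1
ADD      2
PUSH -5  2 -5
NEG      2 5
ADD      7
LOAD 2   7 4

[7, 4]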